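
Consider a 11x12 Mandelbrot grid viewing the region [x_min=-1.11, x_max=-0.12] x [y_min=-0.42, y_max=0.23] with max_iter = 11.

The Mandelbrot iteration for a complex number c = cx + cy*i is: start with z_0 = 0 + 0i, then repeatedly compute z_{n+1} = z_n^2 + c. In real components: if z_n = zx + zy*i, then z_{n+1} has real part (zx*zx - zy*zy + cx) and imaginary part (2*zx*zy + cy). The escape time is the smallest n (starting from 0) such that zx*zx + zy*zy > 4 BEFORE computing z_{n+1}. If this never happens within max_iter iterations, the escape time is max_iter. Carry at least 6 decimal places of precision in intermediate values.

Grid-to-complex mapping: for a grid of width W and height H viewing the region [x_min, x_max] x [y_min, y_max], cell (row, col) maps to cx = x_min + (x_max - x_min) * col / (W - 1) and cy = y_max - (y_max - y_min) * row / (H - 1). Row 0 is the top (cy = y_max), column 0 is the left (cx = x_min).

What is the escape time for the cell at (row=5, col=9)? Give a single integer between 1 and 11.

z_0 = 0 + 0i, c = -0.2190 + -0.0655i
Iter 1: z = -0.2190 + -0.0655i, |z|^2 = 0.0522
Iter 2: z = -0.1753 + -0.0368i, |z|^2 = 0.0321
Iter 3: z = -0.1896 + -0.0526i, |z|^2 = 0.0387
Iter 4: z = -0.1858 + -0.0455i, |z|^2 = 0.0366
Iter 5: z = -0.1865 + -0.0485i, |z|^2 = 0.0372
Iter 6: z = -0.1866 + -0.0473i, |z|^2 = 0.0370
Iter 7: z = -0.1864 + -0.0478i, |z|^2 = 0.0370
Iter 8: z = -0.1865 + -0.0476i, |z|^2 = 0.0371
Iter 9: z = -0.1865 + -0.0477i, |z|^2 = 0.0370
Iter 10: z = -0.1865 + -0.0477i, |z|^2 = 0.0371

Answer: 11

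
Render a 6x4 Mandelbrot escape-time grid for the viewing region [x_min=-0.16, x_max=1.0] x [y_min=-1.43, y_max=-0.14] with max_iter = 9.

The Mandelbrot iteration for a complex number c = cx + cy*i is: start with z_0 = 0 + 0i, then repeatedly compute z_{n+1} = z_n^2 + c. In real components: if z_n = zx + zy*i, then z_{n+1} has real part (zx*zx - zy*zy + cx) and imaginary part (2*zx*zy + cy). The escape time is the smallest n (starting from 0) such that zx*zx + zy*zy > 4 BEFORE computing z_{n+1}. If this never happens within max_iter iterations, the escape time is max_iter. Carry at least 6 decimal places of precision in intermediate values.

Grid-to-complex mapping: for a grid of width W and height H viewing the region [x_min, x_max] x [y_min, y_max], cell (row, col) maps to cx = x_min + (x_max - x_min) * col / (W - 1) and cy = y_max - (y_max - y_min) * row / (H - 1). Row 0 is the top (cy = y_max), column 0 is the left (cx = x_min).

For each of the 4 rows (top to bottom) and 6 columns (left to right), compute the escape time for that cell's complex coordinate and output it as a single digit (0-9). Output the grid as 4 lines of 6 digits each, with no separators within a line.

(row=0, col=0): c = -0.1600 + -0.1400i → escape time 9
(row=0, col=1): c = 0.0720 + -0.1400i → escape time 9
(row=0, col=2): c = 0.3040 + -0.1400i → escape time 9
(row=0, col=3): c = 0.5360 + -0.1400i → escape time 4
(row=0, col=4): c = 0.7680 + -0.1400i → escape time 3
(row=0, col=5): c = 1.0000 + -0.1400i → escape time 2
(row=1, col=0): c = -0.1600 + -0.5700i → escape time 9
(row=1, col=1): c = 0.0720 + -0.5700i → escape time 9
(row=1, col=2): c = 0.3040 + -0.5700i → escape time 9
(row=1, col=3): c = 0.5360 + -0.5700i → escape time 4
(row=1, col=4): c = 0.7680 + -0.5700i → escape time 3
(row=1, col=5): c = 1.0000 + -0.5700i → escape time 2
(row=2, col=0): c = -0.1600 + -1.0000i → escape time 9
(row=2, col=1): c = 0.0720 + -1.0000i → escape time 4
(row=2, col=2): c = 0.3040 + -1.0000i → escape time 3
(row=2, col=3): c = 0.5360 + -1.0000i → escape time 2
(row=2, col=4): c = 0.7680 + -1.0000i → escape time 2
(row=2, col=5): c = 1.0000 + -1.0000i → escape time 2
(row=3, col=0): c = -0.1600 + -1.4300i → escape time 2
(row=3, col=1): c = 0.0720 + -1.4300i → escape time 2
(row=3, col=2): c = 0.3040 + -1.4300i → escape time 2
(row=3, col=3): c = 0.5360 + -1.4300i → escape time 2
(row=3, col=4): c = 0.7680 + -1.4300i → escape time 2
(row=3, col=5): c = 1.0000 + -1.4300i → escape time 2

Answer: 999432
999432
943222
222222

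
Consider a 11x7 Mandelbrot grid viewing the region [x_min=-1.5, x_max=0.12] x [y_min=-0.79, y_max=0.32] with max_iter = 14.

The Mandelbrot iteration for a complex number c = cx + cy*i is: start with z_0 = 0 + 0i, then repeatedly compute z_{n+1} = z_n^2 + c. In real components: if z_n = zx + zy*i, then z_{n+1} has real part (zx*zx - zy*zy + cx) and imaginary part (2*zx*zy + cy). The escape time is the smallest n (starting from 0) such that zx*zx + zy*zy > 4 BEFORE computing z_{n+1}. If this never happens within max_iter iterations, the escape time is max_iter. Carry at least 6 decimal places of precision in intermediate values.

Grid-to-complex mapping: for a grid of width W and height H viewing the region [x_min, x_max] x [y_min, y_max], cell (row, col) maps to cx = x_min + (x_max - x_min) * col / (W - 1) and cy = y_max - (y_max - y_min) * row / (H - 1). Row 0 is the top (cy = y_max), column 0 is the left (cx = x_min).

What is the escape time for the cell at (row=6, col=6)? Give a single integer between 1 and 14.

Answer: 5

Derivation:
z_0 = 0 + 0i, c = -0.5280 + -0.7900i
Iter 1: z = -0.5280 + -0.7900i, |z|^2 = 0.9029
Iter 2: z = -0.8733 + 0.0442i, |z|^2 = 0.7646
Iter 3: z = 0.2327 + -0.8673i, |z|^2 = 0.8063
Iter 4: z = -1.2260 + -1.1937i, |z|^2 = 2.9279
Iter 5: z = -0.4498 + 2.1369i, |z|^2 = 4.7685
Escaped at iteration 5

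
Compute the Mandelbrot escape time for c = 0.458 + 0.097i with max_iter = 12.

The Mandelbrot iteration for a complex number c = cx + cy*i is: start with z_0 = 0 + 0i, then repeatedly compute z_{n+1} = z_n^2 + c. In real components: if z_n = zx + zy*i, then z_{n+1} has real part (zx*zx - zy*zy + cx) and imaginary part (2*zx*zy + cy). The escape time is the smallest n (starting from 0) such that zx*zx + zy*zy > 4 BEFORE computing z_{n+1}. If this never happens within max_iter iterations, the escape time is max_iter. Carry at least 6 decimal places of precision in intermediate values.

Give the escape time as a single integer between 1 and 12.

z_0 = 0 + 0i, c = 0.4580 + 0.0970i
Iter 1: z = 0.4580 + 0.0970i, |z|^2 = 0.2192
Iter 2: z = 0.6584 + 0.1859i, |z|^2 = 0.4680
Iter 3: z = 0.8569 + 0.3417i, |z|^2 = 0.8510
Iter 4: z = 1.0755 + 0.6826i, |z|^2 = 1.6227
Iter 5: z = 1.1487 + 1.5653i, |z|^2 = 3.7697
Iter 6: z = -0.6727 + 3.6932i, |z|^2 = 14.0921
Escaped at iteration 6

Answer: 6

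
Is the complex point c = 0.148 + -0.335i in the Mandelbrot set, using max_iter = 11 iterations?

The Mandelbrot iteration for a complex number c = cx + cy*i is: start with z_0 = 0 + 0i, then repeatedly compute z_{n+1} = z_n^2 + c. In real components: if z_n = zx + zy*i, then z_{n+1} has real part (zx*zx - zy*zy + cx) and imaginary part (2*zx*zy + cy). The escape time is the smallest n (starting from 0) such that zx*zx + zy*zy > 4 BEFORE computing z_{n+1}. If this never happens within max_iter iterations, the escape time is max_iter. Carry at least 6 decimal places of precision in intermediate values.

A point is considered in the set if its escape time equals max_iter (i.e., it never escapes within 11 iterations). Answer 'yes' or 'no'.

z_0 = 0 + 0i, c = 0.1480 + -0.3350i
Iter 1: z = 0.1480 + -0.3350i, |z|^2 = 0.1341
Iter 2: z = 0.0577 + -0.4342i, |z|^2 = 0.1918
Iter 3: z = -0.0372 + -0.3851i, |z|^2 = 0.1497
Iter 4: z = 0.0011 + -0.3064i, |z|^2 = 0.0939
Iter 5: z = 0.0541 + -0.3357i, |z|^2 = 0.1156
Iter 6: z = 0.0383 + -0.3713i, |z|^2 = 0.1394
Iter 7: z = 0.0116 + -0.3634i, |z|^2 = 0.1322
Iter 8: z = 0.0161 + -0.3434i, |z|^2 = 0.1182
Iter 9: z = 0.0303 + -0.3460i, |z|^2 = 0.1207
Iter 10: z = 0.0292 + -0.3560i, |z|^2 = 0.1276
Did not escape in 11 iterations → in set

Answer: yes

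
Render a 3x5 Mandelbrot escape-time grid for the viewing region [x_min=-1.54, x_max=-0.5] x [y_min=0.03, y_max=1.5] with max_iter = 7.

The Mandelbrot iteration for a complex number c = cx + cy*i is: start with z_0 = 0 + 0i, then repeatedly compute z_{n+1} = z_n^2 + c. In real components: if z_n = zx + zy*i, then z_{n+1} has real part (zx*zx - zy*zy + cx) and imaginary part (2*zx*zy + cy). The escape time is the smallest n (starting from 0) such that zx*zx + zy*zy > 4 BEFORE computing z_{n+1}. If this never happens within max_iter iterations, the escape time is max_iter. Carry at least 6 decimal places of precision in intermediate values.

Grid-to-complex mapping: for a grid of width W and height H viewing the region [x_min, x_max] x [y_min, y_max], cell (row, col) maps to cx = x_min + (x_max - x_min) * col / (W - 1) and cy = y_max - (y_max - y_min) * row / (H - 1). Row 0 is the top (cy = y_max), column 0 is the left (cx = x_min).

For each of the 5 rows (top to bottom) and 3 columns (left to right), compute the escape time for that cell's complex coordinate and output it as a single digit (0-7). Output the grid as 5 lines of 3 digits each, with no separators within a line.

Answer: 122
233
336
477
777

Derivation:
(row=0, col=0): c = -1.5400 + 1.5000i → escape time 1
(row=0, col=1): c = -1.0200 + 1.5000i → escape time 2
(row=0, col=2): c = -0.5000 + 1.5000i → escape time 2
(row=1, col=0): c = -1.5400 + 1.1325i → escape time 2
(row=1, col=1): c = -1.0200 + 1.1325i → escape time 3
(row=1, col=2): c = -0.5000 + 1.1325i → escape time 3
(row=2, col=0): c = -1.5400 + 0.7650i → escape time 3
(row=2, col=1): c = -1.0200 + 0.7650i → escape time 3
(row=2, col=2): c = -0.5000 + 0.7650i → escape time 6
(row=3, col=0): c = -1.5400 + 0.3975i → escape time 4
(row=3, col=1): c = -1.0200 + 0.3975i → escape time 7
(row=3, col=2): c = -0.5000 + 0.3975i → escape time 7
(row=4, col=0): c = -1.5400 + 0.0300i → escape time 7
(row=4, col=1): c = -1.0200 + 0.0300i → escape time 7
(row=4, col=2): c = -0.5000 + 0.0300i → escape time 7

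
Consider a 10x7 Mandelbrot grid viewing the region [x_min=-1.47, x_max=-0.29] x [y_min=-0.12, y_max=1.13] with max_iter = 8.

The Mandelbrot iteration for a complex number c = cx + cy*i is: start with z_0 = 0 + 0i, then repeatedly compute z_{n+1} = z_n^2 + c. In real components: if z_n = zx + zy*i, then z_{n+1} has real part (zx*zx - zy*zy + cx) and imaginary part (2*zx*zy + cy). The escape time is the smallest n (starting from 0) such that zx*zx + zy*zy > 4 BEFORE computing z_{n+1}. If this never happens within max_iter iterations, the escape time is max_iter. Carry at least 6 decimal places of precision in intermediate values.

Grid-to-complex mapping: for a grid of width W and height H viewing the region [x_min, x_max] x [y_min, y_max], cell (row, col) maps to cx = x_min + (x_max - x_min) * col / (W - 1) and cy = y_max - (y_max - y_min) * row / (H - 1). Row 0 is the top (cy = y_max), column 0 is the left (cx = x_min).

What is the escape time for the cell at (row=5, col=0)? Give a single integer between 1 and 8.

Answer: 7

Derivation:
z_0 = 0 + 0i, c = -1.4700 + 0.0883i
Iter 1: z = -1.4700 + 0.0883i, |z|^2 = 2.1687
Iter 2: z = 0.6831 + -0.1714i, |z|^2 = 0.4960
Iter 3: z = -1.0327 + -0.1458i, |z|^2 = 1.0878
Iter 4: z = -0.4247 + 0.3895i, |z|^2 = 0.3320
Iter 5: z = -1.4413 + -0.2425i, |z|^2 = 2.1362
Iter 6: z = 0.5486 + 0.7873i, |z|^2 = 0.9207
Iter 7: z = -1.7888 + 0.9521i, |z|^2 = 4.1064
Escaped at iteration 7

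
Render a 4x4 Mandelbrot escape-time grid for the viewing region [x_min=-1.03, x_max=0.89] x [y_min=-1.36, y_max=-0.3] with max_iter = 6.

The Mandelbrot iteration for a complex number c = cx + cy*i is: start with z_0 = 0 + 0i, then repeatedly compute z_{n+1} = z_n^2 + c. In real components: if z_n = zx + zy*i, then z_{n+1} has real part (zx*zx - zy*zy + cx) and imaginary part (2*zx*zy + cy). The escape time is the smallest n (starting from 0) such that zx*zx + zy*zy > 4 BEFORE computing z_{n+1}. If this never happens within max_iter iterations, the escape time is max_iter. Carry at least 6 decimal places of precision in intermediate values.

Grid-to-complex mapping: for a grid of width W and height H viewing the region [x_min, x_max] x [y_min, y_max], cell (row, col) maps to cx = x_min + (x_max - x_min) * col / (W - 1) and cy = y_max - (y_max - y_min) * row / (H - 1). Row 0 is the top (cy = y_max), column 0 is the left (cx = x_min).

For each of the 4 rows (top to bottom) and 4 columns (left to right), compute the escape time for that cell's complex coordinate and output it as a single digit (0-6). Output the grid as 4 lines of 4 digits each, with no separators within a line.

Answer: 6663
4662
3442
2222

Derivation:
(row=0, col=0): c = -1.0300 + -0.3000i → escape time 6
(row=0, col=1): c = -0.3900 + -0.3000i → escape time 6
(row=0, col=2): c = 0.2500 + -0.3000i → escape time 6
(row=0, col=3): c = 0.8900 + -0.3000i → escape time 3
(row=1, col=0): c = -1.0300 + -0.6533i → escape time 4
(row=1, col=1): c = -0.3900 + -0.6533i → escape time 6
(row=1, col=2): c = 0.2500 + -0.6533i → escape time 6
(row=1, col=3): c = 0.8900 + -0.6533i → escape time 2
(row=2, col=0): c = -1.0300 + -1.0067i → escape time 3
(row=2, col=1): c = -0.3900 + -1.0067i → escape time 4
(row=2, col=2): c = 0.2500 + -1.0067i → escape time 4
(row=2, col=3): c = 0.8900 + -1.0067i → escape time 2
(row=3, col=0): c = -1.0300 + -1.3600i → escape time 2
(row=3, col=1): c = -0.3900 + -1.3600i → escape time 2
(row=3, col=2): c = 0.2500 + -1.3600i → escape time 2
(row=3, col=3): c = 0.8900 + -1.3600i → escape time 2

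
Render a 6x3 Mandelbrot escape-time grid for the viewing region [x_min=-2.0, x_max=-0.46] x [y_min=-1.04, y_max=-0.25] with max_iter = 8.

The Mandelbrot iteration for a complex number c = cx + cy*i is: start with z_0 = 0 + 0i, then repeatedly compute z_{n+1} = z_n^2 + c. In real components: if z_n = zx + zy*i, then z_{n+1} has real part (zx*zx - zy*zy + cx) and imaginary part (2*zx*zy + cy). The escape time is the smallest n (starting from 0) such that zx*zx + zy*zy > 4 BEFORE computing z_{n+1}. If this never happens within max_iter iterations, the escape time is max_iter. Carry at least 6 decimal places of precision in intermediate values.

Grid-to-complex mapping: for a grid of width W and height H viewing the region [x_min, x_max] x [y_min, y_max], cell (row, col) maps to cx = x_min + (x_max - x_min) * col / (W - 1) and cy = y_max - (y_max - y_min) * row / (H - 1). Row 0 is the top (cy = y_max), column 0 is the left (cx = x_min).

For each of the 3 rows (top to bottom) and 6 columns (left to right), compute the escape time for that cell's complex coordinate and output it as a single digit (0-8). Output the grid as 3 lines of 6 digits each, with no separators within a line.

Answer: 146888
133458
123334

Derivation:
(row=0, col=0): c = -2.0000 + -0.2500i → escape time 1
(row=0, col=1): c = -1.6920 + -0.2500i → escape time 4
(row=0, col=2): c = -1.3840 + -0.2500i → escape time 6
(row=0, col=3): c = -1.0760 + -0.2500i → escape time 8
(row=0, col=4): c = -0.7680 + -0.2500i → escape time 8
(row=0, col=5): c = -0.4600 + -0.2500i → escape time 8
(row=1, col=0): c = -2.0000 + -0.6450i → escape time 1
(row=1, col=1): c = -1.6920 + -0.6450i → escape time 3
(row=1, col=2): c = -1.3840 + -0.6450i → escape time 3
(row=1, col=3): c = -1.0760 + -0.6450i → escape time 4
(row=1, col=4): c = -0.7680 + -0.6450i → escape time 5
(row=1, col=5): c = -0.4600 + -0.6450i → escape time 8
(row=2, col=0): c = -2.0000 + -1.0400i → escape time 1
(row=2, col=1): c = -1.6920 + -1.0400i → escape time 2
(row=2, col=2): c = -1.3840 + -1.0400i → escape time 3
(row=2, col=3): c = -1.0760 + -1.0400i → escape time 3
(row=2, col=4): c = -0.7680 + -1.0400i → escape time 3
(row=2, col=5): c = -0.4600 + -1.0400i → escape time 4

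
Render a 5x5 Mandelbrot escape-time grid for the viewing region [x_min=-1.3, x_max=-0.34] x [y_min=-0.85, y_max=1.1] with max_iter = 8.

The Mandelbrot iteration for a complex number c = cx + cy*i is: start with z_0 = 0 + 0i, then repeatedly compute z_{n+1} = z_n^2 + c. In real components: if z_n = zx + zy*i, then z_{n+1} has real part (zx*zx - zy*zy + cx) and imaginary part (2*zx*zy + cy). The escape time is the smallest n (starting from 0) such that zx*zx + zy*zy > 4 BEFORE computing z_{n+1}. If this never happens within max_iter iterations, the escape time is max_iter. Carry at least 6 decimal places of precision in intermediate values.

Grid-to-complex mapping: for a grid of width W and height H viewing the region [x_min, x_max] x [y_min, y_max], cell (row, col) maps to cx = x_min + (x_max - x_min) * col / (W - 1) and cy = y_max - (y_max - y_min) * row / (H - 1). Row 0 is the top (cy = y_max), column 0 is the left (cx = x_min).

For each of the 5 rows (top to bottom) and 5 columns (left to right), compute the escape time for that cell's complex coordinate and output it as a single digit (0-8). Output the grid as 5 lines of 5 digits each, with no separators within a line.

Answer: 33334
34588
88888
78888
33446

Derivation:
(row=0, col=0): c = -1.3000 + 1.1000i → escape time 3
(row=0, col=1): c = -1.0600 + 1.1000i → escape time 3
(row=0, col=2): c = -0.8200 + 1.1000i → escape time 3
(row=0, col=3): c = -0.5800 + 1.1000i → escape time 3
(row=0, col=4): c = -0.3400 + 1.1000i → escape time 4
(row=1, col=0): c = -1.3000 + 0.6125i → escape time 3
(row=1, col=1): c = -1.0600 + 0.6125i → escape time 4
(row=1, col=2): c = -0.8200 + 0.6125i → escape time 5
(row=1, col=3): c = -0.5800 + 0.6125i → escape time 8
(row=1, col=4): c = -0.3400 + 0.6125i → escape time 8
(row=2, col=0): c = -1.3000 + 0.1250i → escape time 8
(row=2, col=1): c = -1.0600 + 0.1250i → escape time 8
(row=2, col=2): c = -0.8200 + 0.1250i → escape time 8
(row=2, col=3): c = -0.5800 + 0.1250i → escape time 8
(row=2, col=4): c = -0.3400 + 0.1250i → escape time 8
(row=3, col=0): c = -1.3000 + -0.3625i → escape time 7
(row=3, col=1): c = -1.0600 + -0.3625i → escape time 8
(row=3, col=2): c = -0.8200 + -0.3625i → escape time 8
(row=3, col=3): c = -0.5800 + -0.3625i → escape time 8
(row=3, col=4): c = -0.3400 + -0.3625i → escape time 8
(row=4, col=0): c = -1.3000 + -0.8500i → escape time 3
(row=4, col=1): c = -1.0600 + -0.8500i → escape time 3
(row=4, col=2): c = -0.8200 + -0.8500i → escape time 4
(row=4, col=3): c = -0.5800 + -0.8500i → escape time 4
(row=4, col=4): c = -0.3400 + -0.8500i → escape time 6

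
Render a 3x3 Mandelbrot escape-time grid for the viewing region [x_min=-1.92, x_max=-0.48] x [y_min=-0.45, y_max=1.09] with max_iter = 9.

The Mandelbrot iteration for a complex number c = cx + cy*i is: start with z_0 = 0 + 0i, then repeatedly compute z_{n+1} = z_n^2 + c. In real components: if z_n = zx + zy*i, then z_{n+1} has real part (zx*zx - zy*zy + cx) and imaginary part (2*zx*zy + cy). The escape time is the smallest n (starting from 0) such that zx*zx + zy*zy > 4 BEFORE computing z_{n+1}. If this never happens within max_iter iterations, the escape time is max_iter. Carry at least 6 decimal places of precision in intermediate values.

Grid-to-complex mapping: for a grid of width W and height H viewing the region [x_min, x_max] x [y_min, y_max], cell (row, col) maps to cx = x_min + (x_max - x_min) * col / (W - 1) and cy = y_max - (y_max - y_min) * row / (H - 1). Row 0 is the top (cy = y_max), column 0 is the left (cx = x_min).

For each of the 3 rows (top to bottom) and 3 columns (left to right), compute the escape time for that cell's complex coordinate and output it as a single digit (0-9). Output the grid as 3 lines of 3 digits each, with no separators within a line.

(row=0, col=0): c = -1.9200 + 1.0900i → escape time 1
(row=0, col=1): c = -1.2000 + 1.0900i → escape time 3
(row=0, col=2): c = -0.4800 + 1.0900i → escape time 4
(row=1, col=0): c = -1.9200 + 0.3200i → escape time 3
(row=1, col=1): c = -1.2000 + 0.3200i → escape time 9
(row=1, col=2): c = -0.4800 + 0.3200i → escape time 9
(row=2, col=0): c = -1.9200 + -0.4500i → escape time 2
(row=2, col=1): c = -1.2000 + -0.4500i → escape time 6
(row=2, col=2): c = -0.4800 + -0.4500i → escape time 9

Answer: 134
399
269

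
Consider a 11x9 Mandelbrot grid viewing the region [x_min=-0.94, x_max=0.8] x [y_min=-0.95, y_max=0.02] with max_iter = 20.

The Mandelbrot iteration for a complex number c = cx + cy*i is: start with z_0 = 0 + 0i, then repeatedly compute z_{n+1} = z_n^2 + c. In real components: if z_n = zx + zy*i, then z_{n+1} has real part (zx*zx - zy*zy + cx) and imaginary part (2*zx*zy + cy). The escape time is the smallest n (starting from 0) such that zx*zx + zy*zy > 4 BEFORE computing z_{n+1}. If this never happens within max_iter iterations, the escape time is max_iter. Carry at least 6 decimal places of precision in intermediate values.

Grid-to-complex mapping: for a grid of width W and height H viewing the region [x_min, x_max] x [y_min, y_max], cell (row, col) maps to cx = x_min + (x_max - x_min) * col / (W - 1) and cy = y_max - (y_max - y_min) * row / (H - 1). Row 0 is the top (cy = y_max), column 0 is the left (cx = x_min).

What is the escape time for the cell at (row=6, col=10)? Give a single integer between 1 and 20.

z_0 = 0 + 0i, c = 0.8000 + -0.7075i
Iter 1: z = 0.8000 + -0.7075i, |z|^2 = 1.1406
Iter 2: z = 0.9394 + -1.8395i, |z|^2 = 4.2663
Escaped at iteration 2

Answer: 2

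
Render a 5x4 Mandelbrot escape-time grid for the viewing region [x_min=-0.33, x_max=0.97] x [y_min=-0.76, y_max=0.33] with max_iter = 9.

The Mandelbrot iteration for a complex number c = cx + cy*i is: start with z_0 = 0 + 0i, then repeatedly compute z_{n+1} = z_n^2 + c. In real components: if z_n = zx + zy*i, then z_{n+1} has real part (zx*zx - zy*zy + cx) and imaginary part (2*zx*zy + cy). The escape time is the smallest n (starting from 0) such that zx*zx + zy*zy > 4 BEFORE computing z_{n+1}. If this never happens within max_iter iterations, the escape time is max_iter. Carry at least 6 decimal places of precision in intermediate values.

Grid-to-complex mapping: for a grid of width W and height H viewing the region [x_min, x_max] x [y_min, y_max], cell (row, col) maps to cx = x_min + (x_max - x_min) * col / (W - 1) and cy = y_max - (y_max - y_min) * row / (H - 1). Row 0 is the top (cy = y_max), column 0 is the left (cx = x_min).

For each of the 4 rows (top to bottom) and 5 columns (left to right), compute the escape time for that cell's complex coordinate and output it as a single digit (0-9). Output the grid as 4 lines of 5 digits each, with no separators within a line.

Answer: 99932
99943
99932
89532

Derivation:
(row=0, col=0): c = -0.3300 + 0.3300i → escape time 9
(row=0, col=1): c = -0.0050 + 0.3300i → escape time 9
(row=0, col=2): c = 0.3200 + 0.3300i → escape time 9
(row=0, col=3): c = 0.6450 + 0.3300i → escape time 3
(row=0, col=4): c = 0.9700 + 0.3300i → escape time 2
(row=1, col=0): c = -0.3300 + -0.0333i → escape time 9
(row=1, col=1): c = -0.0050 + -0.0333i → escape time 9
(row=1, col=2): c = 0.3200 + -0.0333i → escape time 9
(row=1, col=3): c = 0.6450 + -0.0333i → escape time 4
(row=1, col=4): c = 0.9700 + -0.0333i → escape time 3
(row=2, col=0): c = -0.3300 + -0.3967i → escape time 9
(row=2, col=1): c = -0.0050 + -0.3967i → escape time 9
(row=2, col=2): c = 0.3200 + -0.3967i → escape time 9
(row=2, col=3): c = 0.6450 + -0.3967i → escape time 3
(row=2, col=4): c = 0.9700 + -0.3967i → escape time 2
(row=3, col=0): c = -0.3300 + -0.7600i → escape time 8
(row=3, col=1): c = -0.0050 + -0.7600i → escape time 9
(row=3, col=2): c = 0.3200 + -0.7600i → escape time 5
(row=3, col=3): c = 0.6450 + -0.7600i → escape time 3
(row=3, col=4): c = 0.9700 + -0.7600i → escape time 2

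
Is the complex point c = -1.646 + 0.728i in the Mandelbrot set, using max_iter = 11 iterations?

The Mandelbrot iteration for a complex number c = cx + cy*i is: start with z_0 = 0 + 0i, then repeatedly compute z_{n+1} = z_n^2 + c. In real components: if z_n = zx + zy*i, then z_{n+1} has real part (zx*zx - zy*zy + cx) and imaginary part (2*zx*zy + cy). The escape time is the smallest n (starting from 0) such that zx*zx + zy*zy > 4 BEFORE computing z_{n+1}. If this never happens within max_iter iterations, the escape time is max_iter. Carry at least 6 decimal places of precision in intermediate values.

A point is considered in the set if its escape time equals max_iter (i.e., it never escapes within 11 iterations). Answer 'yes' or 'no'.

z_0 = 0 + 0i, c = -1.6460 + 0.7280i
Iter 1: z = -1.6460 + 0.7280i, |z|^2 = 3.2393
Iter 2: z = 0.5333 + -1.6686i, |z|^2 = 3.0686
Iter 3: z = -4.1457 + -1.0518i, |z|^2 = 18.2932
Escaped at iteration 3

Answer: no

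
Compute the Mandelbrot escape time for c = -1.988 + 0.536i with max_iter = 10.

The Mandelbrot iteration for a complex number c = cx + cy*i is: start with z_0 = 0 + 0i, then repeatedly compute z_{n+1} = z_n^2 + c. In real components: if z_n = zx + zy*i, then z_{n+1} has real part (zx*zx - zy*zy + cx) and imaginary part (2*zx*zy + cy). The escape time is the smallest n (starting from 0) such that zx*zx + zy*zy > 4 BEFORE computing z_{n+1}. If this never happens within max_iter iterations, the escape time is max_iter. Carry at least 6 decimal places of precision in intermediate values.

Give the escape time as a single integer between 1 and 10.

z_0 = 0 + 0i, c = -1.9880 + 0.5360i
Iter 1: z = -1.9880 + 0.5360i, |z|^2 = 4.2394
Escaped at iteration 1

Answer: 1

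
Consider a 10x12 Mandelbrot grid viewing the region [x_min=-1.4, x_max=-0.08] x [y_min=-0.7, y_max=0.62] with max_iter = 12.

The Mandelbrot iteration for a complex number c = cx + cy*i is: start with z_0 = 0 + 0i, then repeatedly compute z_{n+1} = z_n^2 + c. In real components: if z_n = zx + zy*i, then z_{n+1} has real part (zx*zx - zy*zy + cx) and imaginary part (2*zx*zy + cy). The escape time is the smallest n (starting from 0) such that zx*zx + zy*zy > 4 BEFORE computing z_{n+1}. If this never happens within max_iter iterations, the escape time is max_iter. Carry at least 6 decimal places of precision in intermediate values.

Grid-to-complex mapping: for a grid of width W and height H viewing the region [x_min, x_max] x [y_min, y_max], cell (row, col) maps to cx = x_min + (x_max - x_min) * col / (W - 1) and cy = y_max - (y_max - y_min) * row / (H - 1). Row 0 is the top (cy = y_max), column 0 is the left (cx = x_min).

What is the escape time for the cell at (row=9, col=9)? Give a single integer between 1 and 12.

z_0 = 0 + 0i, c = -0.0800 + -0.4600i
Iter 1: z = -0.0800 + -0.4600i, |z|^2 = 0.2180
Iter 2: z = -0.2852 + -0.3864i, |z|^2 = 0.2306
Iter 3: z = -0.1480 + -0.2396i, |z|^2 = 0.0793
Iter 4: z = -0.1155 + -0.3891i, |z|^2 = 0.1647
Iter 5: z = -0.2181 + -0.3701i, |z|^2 = 0.1845
Iter 6: z = -0.1694 + -0.2986i, |z|^2 = 0.1179
Iter 7: z = -0.1405 + -0.3588i, |z|^2 = 0.1485
Iter 8: z = -0.1890 + -0.3592i, |z|^2 = 0.1648
Iter 9: z = -0.1733 + -0.3242i, |z|^2 = 0.1351
Iter 10: z = -0.1551 + -0.3476i, |z|^2 = 0.1449
Iter 11: z = -0.1768 + -0.3522i, |z|^2 = 0.1553

Answer: 12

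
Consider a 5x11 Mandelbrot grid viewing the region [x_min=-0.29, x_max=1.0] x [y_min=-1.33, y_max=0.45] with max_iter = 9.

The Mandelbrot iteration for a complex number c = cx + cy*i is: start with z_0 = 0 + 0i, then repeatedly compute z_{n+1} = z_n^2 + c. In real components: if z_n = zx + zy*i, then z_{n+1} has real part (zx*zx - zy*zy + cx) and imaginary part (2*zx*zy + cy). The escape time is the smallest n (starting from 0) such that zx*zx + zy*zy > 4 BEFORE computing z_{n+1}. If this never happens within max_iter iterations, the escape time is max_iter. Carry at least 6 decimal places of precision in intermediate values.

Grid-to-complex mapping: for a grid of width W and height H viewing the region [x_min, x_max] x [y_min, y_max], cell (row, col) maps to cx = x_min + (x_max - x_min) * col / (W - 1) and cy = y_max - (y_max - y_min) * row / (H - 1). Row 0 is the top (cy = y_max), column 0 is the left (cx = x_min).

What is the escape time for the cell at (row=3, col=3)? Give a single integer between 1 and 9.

z_0 = 0 + 0i, c = 0.6775 + -0.0840i
Iter 1: z = 0.6775 + -0.0840i, |z|^2 = 0.4661
Iter 2: z = 1.1295 + -0.1978i, |z|^2 = 1.3148
Iter 3: z = 1.9140 + -0.5309i, |z|^2 = 3.9453
Iter 4: z = 4.0592 + -2.1161i, |z|^2 = 20.9550
Escaped at iteration 4

Answer: 4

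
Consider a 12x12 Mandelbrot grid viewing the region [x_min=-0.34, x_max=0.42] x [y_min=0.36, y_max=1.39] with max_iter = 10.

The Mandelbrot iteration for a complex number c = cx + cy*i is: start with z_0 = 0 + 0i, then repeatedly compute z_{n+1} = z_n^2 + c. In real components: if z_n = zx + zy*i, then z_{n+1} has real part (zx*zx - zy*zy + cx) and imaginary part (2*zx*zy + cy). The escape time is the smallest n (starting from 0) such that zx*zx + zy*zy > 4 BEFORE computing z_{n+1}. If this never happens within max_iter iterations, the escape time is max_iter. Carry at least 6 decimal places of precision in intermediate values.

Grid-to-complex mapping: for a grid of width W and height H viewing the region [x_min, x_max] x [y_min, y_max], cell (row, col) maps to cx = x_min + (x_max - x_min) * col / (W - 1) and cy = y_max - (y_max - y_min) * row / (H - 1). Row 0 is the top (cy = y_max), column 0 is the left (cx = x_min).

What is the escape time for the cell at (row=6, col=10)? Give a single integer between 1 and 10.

Answer: 4

Derivation:
z_0 = 0 + 0i, c = 0.3509 + 0.8282i
Iter 1: z = 0.3509 + 0.8282i, |z|^2 = 0.8090
Iter 2: z = -0.2118 + 1.4094i, |z|^2 = 2.0313
Iter 3: z = -1.5907 + 0.2310i, |z|^2 = 2.5836
Iter 4: z = 2.8277 + 0.0932i, |z|^2 = 8.0048
Escaped at iteration 4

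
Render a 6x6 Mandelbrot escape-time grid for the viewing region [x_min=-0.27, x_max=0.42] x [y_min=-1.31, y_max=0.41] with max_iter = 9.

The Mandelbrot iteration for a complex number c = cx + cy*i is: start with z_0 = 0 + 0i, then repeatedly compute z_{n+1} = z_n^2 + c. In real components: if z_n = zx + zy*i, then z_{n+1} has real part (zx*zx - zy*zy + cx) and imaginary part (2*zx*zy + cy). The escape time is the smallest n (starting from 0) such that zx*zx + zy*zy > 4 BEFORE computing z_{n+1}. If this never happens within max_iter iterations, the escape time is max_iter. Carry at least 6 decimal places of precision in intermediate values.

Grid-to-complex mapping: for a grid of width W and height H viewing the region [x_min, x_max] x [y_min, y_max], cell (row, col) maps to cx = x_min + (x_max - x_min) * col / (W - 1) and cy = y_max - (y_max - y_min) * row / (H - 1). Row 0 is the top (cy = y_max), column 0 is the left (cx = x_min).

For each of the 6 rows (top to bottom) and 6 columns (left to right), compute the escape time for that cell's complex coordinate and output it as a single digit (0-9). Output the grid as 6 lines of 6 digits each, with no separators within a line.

Answer: 999999
999996
999999
999998
697443
222222

Derivation:
(row=0, col=0): c = -0.2700 + 0.4100i → escape time 9
(row=0, col=1): c = -0.1320 + 0.4100i → escape time 9
(row=0, col=2): c = 0.0060 + 0.4100i → escape time 9
(row=0, col=3): c = 0.1440 + 0.4100i → escape time 9
(row=0, col=4): c = 0.2820 + 0.4100i → escape time 9
(row=0, col=5): c = 0.4200 + 0.4100i → escape time 9
(row=1, col=0): c = -0.2700 + 0.0660i → escape time 9
(row=1, col=1): c = -0.1320 + 0.0660i → escape time 9
(row=1, col=2): c = 0.0060 + 0.0660i → escape time 9
(row=1, col=3): c = 0.1440 + 0.0660i → escape time 9
(row=1, col=4): c = 0.2820 + 0.0660i → escape time 9
(row=1, col=5): c = 0.4200 + 0.0660i → escape time 6
(row=2, col=0): c = -0.2700 + -0.2780i → escape time 9
(row=2, col=1): c = -0.1320 + -0.2780i → escape time 9
(row=2, col=2): c = 0.0060 + -0.2780i → escape time 9
(row=2, col=3): c = 0.1440 + -0.2780i → escape time 9
(row=2, col=4): c = 0.2820 + -0.2780i → escape time 9
(row=2, col=5): c = 0.4200 + -0.2780i → escape time 9
(row=3, col=0): c = -0.2700 + -0.6220i → escape time 9
(row=3, col=1): c = -0.1320 + -0.6220i → escape time 9
(row=3, col=2): c = 0.0060 + -0.6220i → escape time 9
(row=3, col=3): c = 0.1440 + -0.6220i → escape time 9
(row=3, col=4): c = 0.2820 + -0.6220i → escape time 9
(row=3, col=5): c = 0.4200 + -0.6220i → escape time 8
(row=4, col=0): c = -0.2700 + -0.9660i → escape time 6
(row=4, col=1): c = -0.1320 + -0.9660i → escape time 9
(row=4, col=2): c = 0.0060 + -0.9660i → escape time 7
(row=4, col=3): c = 0.1440 + -0.9660i → escape time 4
(row=4, col=4): c = 0.2820 + -0.9660i → escape time 4
(row=4, col=5): c = 0.4200 + -0.9660i → escape time 3
(row=5, col=0): c = -0.2700 + -1.3100i → escape time 2
(row=5, col=1): c = -0.1320 + -1.3100i → escape time 2
(row=5, col=2): c = 0.0060 + -1.3100i → escape time 2
(row=5, col=3): c = 0.1440 + -1.3100i → escape time 2
(row=5, col=4): c = 0.2820 + -1.3100i → escape time 2
(row=5, col=5): c = 0.4200 + -1.3100i → escape time 2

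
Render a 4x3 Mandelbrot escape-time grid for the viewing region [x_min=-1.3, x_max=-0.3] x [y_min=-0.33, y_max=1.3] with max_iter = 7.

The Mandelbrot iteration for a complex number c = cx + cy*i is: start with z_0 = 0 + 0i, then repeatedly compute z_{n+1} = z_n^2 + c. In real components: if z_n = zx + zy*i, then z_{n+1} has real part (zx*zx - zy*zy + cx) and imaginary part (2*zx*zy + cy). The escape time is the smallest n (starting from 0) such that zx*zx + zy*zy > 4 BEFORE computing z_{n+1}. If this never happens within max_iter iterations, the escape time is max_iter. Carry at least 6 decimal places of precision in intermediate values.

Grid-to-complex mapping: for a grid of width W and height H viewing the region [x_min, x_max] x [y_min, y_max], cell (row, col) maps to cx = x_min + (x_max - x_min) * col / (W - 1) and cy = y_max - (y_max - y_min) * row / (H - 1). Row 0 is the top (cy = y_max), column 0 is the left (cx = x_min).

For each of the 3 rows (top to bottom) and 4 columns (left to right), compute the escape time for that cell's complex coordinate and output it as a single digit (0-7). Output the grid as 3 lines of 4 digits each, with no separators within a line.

(row=0, col=0): c = -1.3000 + 1.3000i → escape time 2
(row=0, col=1): c = -0.9667 + 1.3000i → escape time 2
(row=0, col=2): c = -0.6333 + 1.3000i → escape time 3
(row=0, col=3): c = -0.3000 + 1.3000i → escape time 3
(row=1, col=0): c = -1.3000 + 0.4850i → escape time 4
(row=1, col=1): c = -0.9667 + 0.4850i → escape time 5
(row=1, col=2): c = -0.6333 + 0.4850i → escape time 7
(row=1, col=3): c = -0.3000 + 0.4850i → escape time 7
(row=2, col=0): c = -1.3000 + -0.3300i → escape time 7
(row=2, col=1): c = -0.9667 + -0.3300i → escape time 7
(row=2, col=2): c = -0.6333 + -0.3300i → escape time 7
(row=2, col=3): c = -0.3000 + -0.3300i → escape time 7

Answer: 2233
4577
7777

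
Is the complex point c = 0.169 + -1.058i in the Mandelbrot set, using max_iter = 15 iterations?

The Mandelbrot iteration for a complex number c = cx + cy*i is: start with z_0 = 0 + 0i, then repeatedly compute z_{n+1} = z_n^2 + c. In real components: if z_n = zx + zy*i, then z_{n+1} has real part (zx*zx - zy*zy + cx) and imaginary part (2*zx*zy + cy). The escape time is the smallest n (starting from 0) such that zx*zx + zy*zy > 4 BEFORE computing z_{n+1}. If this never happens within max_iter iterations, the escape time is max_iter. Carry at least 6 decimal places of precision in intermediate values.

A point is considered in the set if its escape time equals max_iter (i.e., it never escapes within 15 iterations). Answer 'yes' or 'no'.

z_0 = 0 + 0i, c = 0.1690 + -1.0580i
Iter 1: z = 0.1690 + -1.0580i, |z|^2 = 1.1479
Iter 2: z = -0.9218 + -1.4156i, |z|^2 = 2.8537
Iter 3: z = -0.9852 + 1.5518i, |z|^2 = 3.3788
Iter 4: z = -1.2685 + -4.1157i, |z|^2 = 18.5484
Escaped at iteration 4

Answer: no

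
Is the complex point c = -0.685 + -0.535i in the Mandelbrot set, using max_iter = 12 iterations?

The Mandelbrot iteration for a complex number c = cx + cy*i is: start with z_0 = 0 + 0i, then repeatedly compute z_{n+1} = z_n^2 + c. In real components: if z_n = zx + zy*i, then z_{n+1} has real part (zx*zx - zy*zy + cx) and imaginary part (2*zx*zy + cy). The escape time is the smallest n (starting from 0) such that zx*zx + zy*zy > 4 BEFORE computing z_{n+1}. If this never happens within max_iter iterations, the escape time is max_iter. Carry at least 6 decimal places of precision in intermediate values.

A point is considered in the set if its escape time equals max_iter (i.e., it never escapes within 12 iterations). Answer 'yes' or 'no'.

z_0 = 0 + 0i, c = -0.6850 + -0.5350i
Iter 1: z = -0.6850 + -0.5350i, |z|^2 = 0.7555
Iter 2: z = -0.5020 + 0.1980i, |z|^2 = 0.2912
Iter 3: z = -0.4722 + -0.7337i, |z|^2 = 0.7613
Iter 4: z = -1.0004 + 0.1579i, |z|^2 = 1.0258
Iter 5: z = 0.2909 + -0.8510i, |z|^2 = 0.8088
Iter 6: z = -1.3245 + -1.0301i, |z|^2 = 2.8155
Iter 7: z = 0.0082 + 2.1938i, |z|^2 = 4.8128
Escaped at iteration 7

Answer: no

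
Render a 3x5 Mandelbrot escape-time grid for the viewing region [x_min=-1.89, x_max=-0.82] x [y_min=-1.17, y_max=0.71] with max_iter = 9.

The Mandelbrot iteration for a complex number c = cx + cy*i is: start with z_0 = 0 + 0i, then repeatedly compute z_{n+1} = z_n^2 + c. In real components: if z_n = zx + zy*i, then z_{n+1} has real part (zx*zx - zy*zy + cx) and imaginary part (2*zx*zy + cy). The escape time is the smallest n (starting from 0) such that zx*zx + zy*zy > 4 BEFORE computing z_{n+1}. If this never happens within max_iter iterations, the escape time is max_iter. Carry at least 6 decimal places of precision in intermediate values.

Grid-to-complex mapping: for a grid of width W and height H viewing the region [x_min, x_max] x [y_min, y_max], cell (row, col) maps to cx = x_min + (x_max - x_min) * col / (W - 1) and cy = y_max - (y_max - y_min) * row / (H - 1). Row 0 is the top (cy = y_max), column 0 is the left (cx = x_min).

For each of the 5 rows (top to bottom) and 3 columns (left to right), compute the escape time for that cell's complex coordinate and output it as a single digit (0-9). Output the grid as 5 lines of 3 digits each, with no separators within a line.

(row=0, col=0): c = -1.8900 + 0.7100i → escape time 1
(row=0, col=1): c = -1.3550 + 0.7100i → escape time 3
(row=0, col=2): c = -0.8200 + 0.7100i → escape time 4
(row=1, col=0): c = -1.8900 + 0.2400i → escape time 4
(row=1, col=1): c = -1.3550 + 0.2400i → escape time 7
(row=1, col=2): c = -0.8200 + 0.2400i → escape time 9
(row=2, col=0): c = -1.8900 + -0.2300i → escape time 4
(row=2, col=1): c = -1.3550 + -0.2300i → escape time 7
(row=2, col=2): c = -0.8200 + -0.2300i → escape time 9
(row=3, col=0): c = -1.8900 + -0.7000i → escape time 1
(row=3, col=1): c = -1.3550 + -0.7000i → escape time 3
(row=3, col=2): c = -0.8200 + -0.7000i → escape time 4
(row=4, col=0): c = -1.8900 + -1.1700i → escape time 1
(row=4, col=1): c = -1.3550 + -1.1700i → escape time 2
(row=4, col=2): c = -0.8200 + -1.1700i → escape time 3

Answer: 134
479
479
134
123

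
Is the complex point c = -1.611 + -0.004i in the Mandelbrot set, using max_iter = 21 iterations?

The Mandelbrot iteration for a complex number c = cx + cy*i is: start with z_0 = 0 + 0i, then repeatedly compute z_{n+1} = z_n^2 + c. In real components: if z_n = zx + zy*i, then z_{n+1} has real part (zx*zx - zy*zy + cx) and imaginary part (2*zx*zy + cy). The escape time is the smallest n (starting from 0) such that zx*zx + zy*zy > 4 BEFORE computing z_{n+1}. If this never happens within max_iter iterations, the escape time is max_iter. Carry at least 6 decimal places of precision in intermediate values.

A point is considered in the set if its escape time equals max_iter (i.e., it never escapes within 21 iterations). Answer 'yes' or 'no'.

z_0 = 0 + 0i, c = -1.6110 + -0.0040i
Iter 1: z = -1.6110 + -0.0040i, |z|^2 = 2.5953
Iter 2: z = 0.9843 + 0.0089i, |z|^2 = 0.9689
Iter 3: z = -0.6422 + 0.0135i, |z|^2 = 0.4126
Iter 4: z = -1.1987 + -0.0213i, |z|^2 = 1.4374
Iter 5: z = -0.1745 + 0.0472i, |z|^2 = 0.0327
Iter 6: z = -1.5828 + -0.0205i, |z|^2 = 2.5056
Iter 7: z = 0.8938 + 0.0608i, |z|^2 = 0.8025
Iter 8: z = -0.8159 + 0.1046i, |z|^2 = 0.6766
Iter 9: z = -0.9563 + -0.1747i, |z|^2 = 0.9450
Iter 10: z = -0.7271 + 0.3301i, |z|^2 = 0.6376
Iter 11: z = -1.1913 + -0.4840i, |z|^2 = 1.6535
Iter 12: z = -0.4260 + 1.1492i, |z|^2 = 1.5021
Iter 13: z = -2.7501 + -0.9831i, |z|^2 = 8.5298
Escaped at iteration 13

Answer: no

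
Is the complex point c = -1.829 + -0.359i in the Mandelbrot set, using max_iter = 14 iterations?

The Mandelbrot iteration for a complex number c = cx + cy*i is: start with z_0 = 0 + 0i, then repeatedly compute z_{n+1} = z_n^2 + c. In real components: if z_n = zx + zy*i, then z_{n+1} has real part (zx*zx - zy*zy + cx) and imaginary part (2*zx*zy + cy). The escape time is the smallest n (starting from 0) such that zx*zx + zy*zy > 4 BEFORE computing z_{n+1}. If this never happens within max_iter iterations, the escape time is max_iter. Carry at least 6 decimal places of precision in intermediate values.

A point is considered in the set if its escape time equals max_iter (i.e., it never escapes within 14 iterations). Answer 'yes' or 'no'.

z_0 = 0 + 0i, c = -1.8290 + -0.3590i
Iter 1: z = -1.8290 + -0.3590i, |z|^2 = 3.4741
Iter 2: z = 1.3874 + 0.9542i, |z|^2 = 2.8353
Iter 3: z = -0.8148 + 2.2887i, |z|^2 = 5.9020
Escaped at iteration 3

Answer: no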